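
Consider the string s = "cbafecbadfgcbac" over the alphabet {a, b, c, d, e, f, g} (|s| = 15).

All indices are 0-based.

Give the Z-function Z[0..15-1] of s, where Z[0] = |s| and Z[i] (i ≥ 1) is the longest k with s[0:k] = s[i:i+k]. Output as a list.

Z[0]=15
i=1: i≥r, start 0; Z[1]=0
i=2: i≥r, start 0; Z[2]=0
i=3: i≥r, start 0; Z[3]=0
i=4: i≥r, start 0; Z[4]=0
i=5: i≥r, start 0; Z[5]=3 grow→box=[5,8)
i=6: min(r-i=2, Z[1]=0)=0; Z[6]=0
i=7: min(r-i=1, Z[2]=0)=0; Z[7]=0
i=8: i≥r, start 0; Z[8]=0
i=9: i≥r, start 0; Z[9]=0
i=10: i≥r, start 0; Z[10]=0
i=11: i≥r, start 0; Z[11]=3 grow→box=[11,14)
i=12: min(r-i=2, Z[1]=0)=0; Z[12]=0
i=13: min(r-i=1, Z[2]=0)=0; Z[13]=0
i=14: i≥r, start 0; Z[14]=1 grow→box=[14,15)

[15, 0, 0, 0, 0, 3, 0, 0, 0, 0, 0, 3, 0, 0, 1]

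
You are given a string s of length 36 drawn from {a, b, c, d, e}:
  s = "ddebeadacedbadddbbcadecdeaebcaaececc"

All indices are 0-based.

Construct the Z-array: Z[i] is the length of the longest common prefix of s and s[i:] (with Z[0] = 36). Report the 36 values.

Z[0]=36
i=1: i≥r, start 0; Z[1]=1 grow→box=[1,2)
i=2: i≥r, start 0; Z[2]=0
i=3: i≥r, start 0; Z[3]=0
i=4: i≥r, start 0; Z[4]=0
i=5: i≥r, start 0; Z[5]=0
i=6: i≥r, start 0; Z[6]=1 grow→box=[6,7)
i=7: i≥r, start 0; Z[7]=0
i=8: i≥r, start 0; Z[8]=0
i=9: i≥r, start 0; Z[9]=0
i=10: i≥r, start 0; Z[10]=1 grow→box=[10,11)
i=11: i≥r, start 0; Z[11]=0
i=12: i≥r, start 0; Z[12]=0
i=13: i≥r, start 0; Z[13]=2 grow→box=[13,15)
i=14: min(r-i=1, Z[1]=1)=1; Z[14]=2 grow→box=[14,16)
i=15: min(r-i=1, Z[1]=1)=1; Z[15]=1
i=16: i≥r, start 0; Z[16]=0
i=17: i≥r, start 0; Z[17]=0
i=18: i≥r, start 0; Z[18]=0
i=19: i≥r, start 0; Z[19]=0
i=20: i≥r, start 0; Z[20]=1 grow→box=[20,21)
i=21: i≥r, start 0; Z[21]=0
i=22: i≥r, start 0; Z[22]=0
i=23: i≥r, start 0; Z[23]=1 grow→box=[23,24)
i=24: i≥r, start 0; Z[24]=0
i=25: i≥r, start 0; Z[25]=0
i=26: i≥r, start 0; Z[26]=0
i=27: i≥r, start 0; Z[27]=0
i=28: i≥r, start 0; Z[28]=0
i=29: i≥r, start 0; Z[29]=0
i=30: i≥r, start 0; Z[30]=0
i=31: i≥r, start 0; Z[31]=0
i=32: i≥r, start 0; Z[32]=0
i=33: i≥r, start 0; Z[33]=0
i=34: i≥r, start 0; Z[34]=0
i=35: i≥r, start 0; Z[35]=0

[36, 1, 0, 0, 0, 0, 1, 0, 0, 0, 1, 0, 0, 2, 2, 1, 0, 0, 0, 0, 1, 0, 0, 1, 0, 0, 0, 0, 0, 0, 0, 0, 0, 0, 0, 0]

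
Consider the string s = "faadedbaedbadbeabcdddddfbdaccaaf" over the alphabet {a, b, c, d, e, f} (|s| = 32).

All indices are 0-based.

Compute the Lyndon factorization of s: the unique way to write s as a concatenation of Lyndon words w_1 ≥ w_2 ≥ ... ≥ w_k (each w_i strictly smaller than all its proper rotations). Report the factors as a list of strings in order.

["f", "aadedbaedbadbeabcdddddfbdaccaaf"]

emit factor 1: 'f' (i=0, period=1)
emit factor 2: 'aadedbaedbadbeabcdddddfbdaccaaf' (i=1, period=31)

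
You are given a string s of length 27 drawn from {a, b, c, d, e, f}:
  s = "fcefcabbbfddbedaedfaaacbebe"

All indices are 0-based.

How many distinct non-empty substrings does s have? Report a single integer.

351

sorted suffixes:
  #0 SA[0]=19  'aaacbebe'
  #1 SA[1]=20  'aacbebe'
  #2 SA[2]=5  'abbbfddbedaedfaaacbebe'
  #3 SA[3]=21  'acbebe'
  #4 SA[4]=15  'aedfaaacbebe'
  #5 SA[5]=6  'bbbfddbedaedfaaacbebe'
  #6 SA[6]=7  'bbfddbedaedfaaacbebe'
  #7 SA[7]=25  'be'
  #8 SA[8]=23  'bebe'
  #9 SA[9]=12  'bedaedfaaacbebe'
  #10 SA[10]=8  'bfddbedaedfaaacbebe'
  #11 SA[11]=4  'cabbbfddbedaedfaaacbebe'
  #12 SA[12]=22  'cbebe'
  #13 SA[13]=1  'cefcabbbfddbedaedfaaacbebe'
  #14 SA[14]=14  'daedfaaacbebe'
  #15 SA[15]=11  'dbedaedfaaacbebe'
  #16 SA[16]=10  'ddbedaedfaaacbebe'
  #17 SA[17]=17  'dfaaacbebe'
  #18 SA[18]=26  'e'
  #19 SA[19]=24  'ebe'
  #20 SA[20]=13  'edaedfaaacbebe'
  #21 SA[21]=16  'edfaaacbebe'
  #22 SA[22]=2  'efcabbbfddbedaedfaaacbebe'
  #23 SA[23]=18  'faaacbebe'
  #24 SA[24]=3  'fcabbbfddbedaedfaaacbebe'
  #25 SA[25]=0  'fcefcabbbfddbedaedfaaacbebe'
  #26 SA[26]=9  'fddbedaedfaaacbebe'

SA = [19, 20, 5, 21, 15, 6, 7, 25, 23, 12, 8, 4, 22, 1, 14, 11, 10, 17, 26, 24, 13, 16, 2, 18, 3, 0, 9]
rank  pair      lcp
   1  s[19:],s[20:]  2  'aa'
   2  s[20:],s[5:]  1  'a'
   3  s[5:],s[21:]  1  'a'
   4  s[21:],s[15:]  1  'a'
   5  s[15:],s[6:]  0  ''
   6  s[6:],s[7:]  2  'bb'
   7  s[7:],s[25:]  1  'b'
   8  s[25:],s[23:]  2  'be'
   9  s[23:],s[12:]  2  'be'
  10  s[12:],s[8:]  1  'b'
  11  s[8:],s[4:]  0  ''
  12  s[4:],s[22:]  1  'c'
  13  s[22:],s[1:]  1  'c'
  14  s[1:],s[14:]  0  ''
  15  s[14:],s[11:]  1  'd'
  16  s[11:],s[10:]  1  'd'
  17  s[10:],s[17:]  1  'd'
  18  s[17:],s[26:]  0  ''
  19  s[26:],s[24:]  1  'e'
  20  s[24:],s[13:]  1  'e'
  21  s[13:],s[16:]  2  'ed'
  22  s[16:],s[2:]  1  'e'
  23  s[2:],s[18:]  0  ''
  24  s[18:],s[3:]  1  'f'
  25  s[3:],s[0:]  2  'fc'
  26  s[0:],s[9:]  1  'f'

n(n+1)/2 = 27·28/2 = 378
Σ LCP = 0 + 2 + 1 + 1 + 1 + 0 + 2 + 1 + 2 + 2 + 1 + 0 + 1 + 1 + 0 + 1 + 1 + 1 + 0 + 1 + 1 + 2 + 1 + 0 + 1 + 2 + 1 = 27
distinct = 378 − 27 = 351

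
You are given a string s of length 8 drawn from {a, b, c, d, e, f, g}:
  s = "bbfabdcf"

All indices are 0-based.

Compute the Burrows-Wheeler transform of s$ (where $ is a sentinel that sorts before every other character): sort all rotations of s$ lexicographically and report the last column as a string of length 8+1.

rank  rotation   last
    0  $bbfabdcf  f
    1  abdcf$bbf  f
    2  bbfabdcf$  $
    3  bdcf$bbfa  a
    4  bfabdcf$b  b
    5  cf$bbfabd  d
    6  dcf$bbfab  b
    7  f$bbfabdc  c
    8  fabdcf$bb  b

ff$abdbcb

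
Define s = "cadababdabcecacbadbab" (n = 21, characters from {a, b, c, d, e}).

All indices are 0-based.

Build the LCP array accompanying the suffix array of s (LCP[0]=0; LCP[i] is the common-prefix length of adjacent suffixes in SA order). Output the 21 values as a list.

rank | idx | suffix
   0 |  19 | ab
   1 |   3 | ababdabcecacbadbab
   2 |   8 | abcecacbadbab
   3 |   5 | abdabcecacbadbab
   4 |  13 | acbadbab
   5 |   1 | adababdabcecacbadbab
   6 |  16 | adbab
   7 |  20 | b
   8 |  18 | bab
   9 |   4 | babdabcecacbadbab
  10 |  15 | badbab
  11 |   9 | bcecacbadbab
  12 |   6 | bdabcecacbadbab
  13 |  12 | cacbadbab
  14 |   0 | cadababdabcecacbadbab
  15 |  14 | cbadbab
  16 |  10 | cecacbadbab
  17 |   2 | dababdabcecacbadbab
  18 |   7 | dabcecacbadbab
  19 |  17 | dbab
  20 |  11 | ecacbadbab

SA = [19, 3, 8, 5, 13, 1, 16, 20, 18, 4, 15, 9, 6, 12, 0, 14, 10, 2, 7, 17, 11]
rank  pair      lcp
   1  s[19:],s[3:]  2  'ab'
   2  s[3:],s[8:]  2  'ab'
   3  s[8:],s[5:]  2  'ab'
   4  s[5:],s[13:]  1  'a'
   5  s[13:],s[1:]  1  'a'
   6  s[1:],s[16:]  2  'ad'
   7  s[16:],s[20:]  0  ''
   8  s[20:],s[18:]  1  'b'
   9  s[18:],s[4:]  3  'bab'
  10  s[4:],s[15:]  2  'ba'
  11  s[15:],s[9:]  1  'b'
  12  s[9:],s[6:]  1  'b'
  13  s[6:],s[12:]  0  ''
  14  s[12:],s[0:]  2  'ca'
  15  s[0:],s[14:]  1  'c'
  16  s[14:],s[10:]  1  'c'
  17  s[10:],s[2:]  0  ''
  18  s[2:],s[7:]  3  'dab'
  19  s[7:],s[17:]  1  'd'
  20  s[17:],s[11:]  0  ''

[0, 2, 2, 2, 1, 1, 2, 0, 1, 3, 2, 1, 1, 0, 2, 1, 1, 0, 3, 1, 0]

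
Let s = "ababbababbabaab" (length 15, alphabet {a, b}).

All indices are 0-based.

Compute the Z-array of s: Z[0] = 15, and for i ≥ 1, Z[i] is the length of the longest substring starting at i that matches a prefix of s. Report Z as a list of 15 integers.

[15, 0, 2, 0, 0, 8, 0, 2, 0, 0, 3, 0, 1, 2, 0]

Z[0]=15
i=1: outside box; Z[1]=0
i=2: outside box; Z[2]=2 scan→box=[2,4)
i=3: min(r-i=1, Z[1]=0)=0; Z[3]=0
i=4: outside box; Z[4]=0
i=5: outside box; Z[5]=8 scan→box=[5,13)
i=6: min(r-i=7, Z[1]=0)=0; Z[6]=0
i=7: min(r-i=6, Z[2]=2)=2; Z[7]=2
i=8: min(r-i=5, Z[3]=0)=0; Z[8]=0
i=9: min(r-i=4, Z[4]=0)=0; Z[9]=0
i=10: min(r-i=3, Z[5]=8)=3; Z[10]=3
i=11: min(r-i=2, Z[6]=0)=0; Z[11]=0
i=12: min(r-i=1, Z[7]=2)=1; Z[12]=1
i=13: outside box; Z[13]=2 scan→box=[13,15)
i=14: min(r-i=1, Z[1]=0)=0; Z[14]=0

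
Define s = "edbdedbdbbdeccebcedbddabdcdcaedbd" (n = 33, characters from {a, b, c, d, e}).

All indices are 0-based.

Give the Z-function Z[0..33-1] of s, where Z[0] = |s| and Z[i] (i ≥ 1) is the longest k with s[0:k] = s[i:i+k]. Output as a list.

Z[0]=33
i=1: fresh scan; Z[1]=0
i=2: fresh scan; Z[2]=0
i=3: fresh scan; Z[3]=0
i=4: fresh scan; Z[4]=4 extend→box=[4,8)
i=5: min(r-i=3, Z[1]=0)=0; Z[5]=0
i=6: min(r-i=2, Z[2]=0)=0; Z[6]=0
i=7: min(r-i=1, Z[3]=0)=0; Z[7]=0
i=8: fresh scan; Z[8]=0
i=9: fresh scan; Z[9]=0
i=10: fresh scan; Z[10]=0
i=11: fresh scan; Z[11]=1 extend→box=[11,12)
i=12: fresh scan; Z[12]=0
i=13: fresh scan; Z[13]=0
i=14: fresh scan; Z[14]=1 extend→box=[14,15)
i=15: fresh scan; Z[15]=0
i=16: fresh scan; Z[16]=0
i=17: fresh scan; Z[17]=4 extend→box=[17,21)
i=18: min(r-i=3, Z[1]=0)=0; Z[18]=0
i=19: min(r-i=2, Z[2]=0)=0; Z[19]=0
i=20: min(r-i=1, Z[3]=0)=0; Z[20]=0
i=21: fresh scan; Z[21]=0
i=22: fresh scan; Z[22]=0
i=23: fresh scan; Z[23]=0
i=24: fresh scan; Z[24]=0
i=25: fresh scan; Z[25]=0
i=26: fresh scan; Z[26]=0
i=27: fresh scan; Z[27]=0
i=28: fresh scan; Z[28]=0
i=29: fresh scan; Z[29]=4 extend→box=[29,33)
i=30: min(r-i=3, Z[1]=0)=0; Z[30]=0
i=31: min(r-i=2, Z[2]=0)=0; Z[31]=0
i=32: min(r-i=1, Z[3]=0)=0; Z[32]=0

[33, 0, 0, 0, 4, 0, 0, 0, 0, 0, 0, 1, 0, 0, 1, 0, 0, 4, 0, 0, 0, 0, 0, 0, 0, 0, 0, 0, 0, 4, 0, 0, 0]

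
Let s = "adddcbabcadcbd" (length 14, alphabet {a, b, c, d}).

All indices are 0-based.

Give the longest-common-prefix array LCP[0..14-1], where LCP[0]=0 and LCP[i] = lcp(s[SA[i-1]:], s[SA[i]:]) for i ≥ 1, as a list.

[0, 1, 2, 0, 1, 1, 0, 1, 2, 0, 1, 3, 1, 2]

sorted suffixes:
  #0 SA[0]=6  'abcadcbd'
  #1 SA[1]=9  'adcbd'
  #2 SA[2]=0  'adddcbabcadcbd'
  #3 SA[3]=5  'babcadcbd'
  #4 SA[4]=7  'bcadcbd'
  #5 SA[5]=12  'bd'
  #6 SA[6]=8  'cadcbd'
  #7 SA[7]=4  'cbabcadcbd'
  #8 SA[8]=11  'cbd'
  #9 SA[9]=13  'd'
  #10 SA[10]=3  'dcbabcadcbd'
  #11 SA[11]=10  'dcbd'
  #12 SA[12]=2  'ddcbabcadcbd'
  #13 SA[13]=1  'dddcbabcadcbd'

SA = [6, 9, 0, 5, 7, 12, 8, 4, 11, 13, 3, 10, 2, 1]
rank  pair      lcp
   1  s[6:],s[9:]  1  'a'
   2  s[9:],s[0:]  2  'ad'
   3  s[0:],s[5:]  0  ''
   4  s[5:],s[7:]  1  'b'
   5  s[7:],s[12:]  1  'b'
   6  s[12:],s[8:]  0  ''
   7  s[8:],s[4:]  1  'c'
   8  s[4:],s[11:]  2  'cb'
   9  s[11:],s[13:]  0  ''
  10  s[13:],s[3:]  1  'd'
  11  s[3:],s[10:]  3  'dcb'
  12  s[10:],s[2:]  1  'd'
  13  s[2:],s[1:]  2  'dd'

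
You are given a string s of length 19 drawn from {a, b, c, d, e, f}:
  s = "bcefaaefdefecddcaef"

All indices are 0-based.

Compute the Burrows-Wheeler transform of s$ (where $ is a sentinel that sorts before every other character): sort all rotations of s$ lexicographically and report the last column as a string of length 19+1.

ffca$debdcffacadeeee

rank  rotation              last
    0  $bcefaaefdefecddcaef  f
    1  aaefdefecddcaef$bcef  f
    2  aef$bcefaaefdefecddc  c
    3  aefdefecddcaef$bcefa  a
    4  bcefaaefdefecddcaef$  $
    5  caef$bcefaaefdefecdd  d
    6  cddcaef$bcefaaefdefe  e
    7  cefaaefdefecddcaef$b  b
    8  dcaef$bcefaaefdefecd  d
    9  ddcaef$bcefaaefdefec  c
   10  defecddcaef$bcefaaef  f
   11  ecddcaef$bcefaaefdef  f
   12  ef$bcefaaefdefecddca  a
   13  efaaefdefecddcaef$bc  c
   14  efdefecddcaef$bcefaa  a
   15  efecddcaef$bcefaaefd  d
   16  f$bcefaaefdefecddcae  e
   17  faaefdefecddcaef$bce  e
   18  fdefecddcaef$bcefaae  e
   19  fecddcaef$bcefaaefde  e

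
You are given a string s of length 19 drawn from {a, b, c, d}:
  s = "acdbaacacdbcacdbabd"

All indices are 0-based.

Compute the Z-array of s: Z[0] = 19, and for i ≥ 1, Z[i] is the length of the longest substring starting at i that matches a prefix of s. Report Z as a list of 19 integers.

[19, 0, 0, 0, 1, 2, 0, 4, 0, 0, 0, 0, 5, 0, 0, 0, 1, 0, 0]

Z[0]=19
i=1: outside box; Z[1]=0
i=2: outside box; Z[2]=0
i=3: outside box; Z[3]=0
i=4: outside box; Z[4]=1 scan→box=[4,5)
i=5: outside box; Z[5]=2 scan→box=[5,7)
i=6: min(r-i=1, Z[1]=0)=0; Z[6]=0
i=7: outside box; Z[7]=4 scan→box=[7,11)
i=8: min(r-i=3, Z[1]=0)=0; Z[8]=0
i=9: min(r-i=2, Z[2]=0)=0; Z[9]=0
i=10: min(r-i=1, Z[3]=0)=0; Z[10]=0
i=11: outside box; Z[11]=0
i=12: outside box; Z[12]=5 scan→box=[12,17)
i=13: min(r-i=4, Z[1]=0)=0; Z[13]=0
i=14: min(r-i=3, Z[2]=0)=0; Z[14]=0
i=15: min(r-i=2, Z[3]=0)=0; Z[15]=0
i=16: min(r-i=1, Z[4]=1)=1; Z[16]=1
i=17: outside box; Z[17]=0
i=18: outside box; Z[18]=0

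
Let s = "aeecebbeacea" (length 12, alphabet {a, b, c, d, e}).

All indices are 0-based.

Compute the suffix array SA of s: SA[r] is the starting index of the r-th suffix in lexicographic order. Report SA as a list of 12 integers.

sorted suffixes:
  #0 SA[0]=11  'a'
  #1 SA[1]=8  'acea'
  #2 SA[2]=0  'aeecebbeacea'
  #3 SA[3]=5  'bbeacea'
  #4 SA[4]=6  'beacea'
  #5 SA[5]=9  'cea'
  #6 SA[6]=3  'cebbeacea'
  #7 SA[7]=10  'ea'
  #8 SA[8]=7  'eacea'
  #9 SA[9]=4  'ebbeacea'
  #10 SA[10]=2  'ecebbeacea'
  #11 SA[11]=1  'eecebbeacea'

[11, 8, 0, 5, 6, 9, 3, 10, 7, 4, 2, 1]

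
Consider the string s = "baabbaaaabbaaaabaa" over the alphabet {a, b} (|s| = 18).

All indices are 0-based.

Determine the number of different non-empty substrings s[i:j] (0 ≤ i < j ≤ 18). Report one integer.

sorted suffixes:
  #0 SA[0]=17  'a'
  #1 SA[1]=16  'aa'
  #2 SA[2]=11  'aaaabaa'
  #3 SA[3]=5  'aaaabbaaaabaa'
  #4 SA[4]=12  'aaabaa'
  #5 SA[5]=6  'aaabbaaaabaa'
  #6 SA[6]=13  'aabaa'
  #7 SA[7]=7  'aabbaaaabaa'
  #8 SA[8]=1  'aabbaaaabbaaaabaa'
  #9 SA[9]=14  'abaa'
  #10 SA[10]=8  'abbaaaabaa'
  #11 SA[11]=2  'abbaaaabbaaaabaa'
  #12 SA[12]=15  'baa'
  #13 SA[13]=10  'baaaabaa'
  #14 SA[14]=4  'baaaabbaaaabaa'
  #15 SA[15]=0  'baabbaaaabbaaaabaa'
  #16 SA[16]=9  'bbaaaabaa'
  #17 SA[17]=3  'bbaaaabbaaaabaa'

SA = [17, 16, 11, 5, 12, 6, 13, 7, 1, 14, 8, 2, 15, 10, 4, 0, 9, 3]
rank  pair      lcp
   1  s[17:],s[16:]  1  'a'
   2  s[16:],s[11:]  2  'aa'
   3  s[11:],s[5:]  5  'aaaab'
   4  s[5:],s[12:]  3  'aaa'
   5  s[12:],s[6:]  4  'aaab'
   6  s[6:],s[13:]  2  'aa'
   7  s[13:],s[7:]  3  'aab'
   8  s[7:],s[1:]  9  'aabbaaaab'
   9  s[1:],s[14:]  1  'a'
  10  s[14:],s[8:]  2  'ab'
  11  s[8:],s[2:]  8  'abbaaaab'
  12  s[2:],s[15:]  0  ''
  13  s[15:],s[10:]  3  'baa'
  14  s[10:],s[4:]  6  'baaaab'
  15  s[4:],s[0:]  3  'baa'
  16  s[0:],s[9:]  1  'b'
  17  s[9:],s[3:]  7  'bbaaaab'

n(n+1)/2 = 18·19/2 = 171
Σ LCP = 0 + 1 + 2 + 5 + 3 + 4 + 2 + 3 + 9 + 1 + 2 + 8 + 0 + 3 + 6 + 3 + 1 + 7 = 60
distinct = 171 − 60 = 111

111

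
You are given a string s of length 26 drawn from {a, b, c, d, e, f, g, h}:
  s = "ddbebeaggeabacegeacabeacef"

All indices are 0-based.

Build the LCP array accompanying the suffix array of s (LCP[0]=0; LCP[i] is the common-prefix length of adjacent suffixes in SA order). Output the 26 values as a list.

[0, 2, 1, 2, 3, 1, 0, 1, 3, 2, 0, 1, 2, 0, 1, 0, 2, 3, 2, 1, 1, 1, 0, 0, 3, 1]

rank | idx | suffix
   0 |  10 | abacegeacabeacef
   1 |  19 | abeacef
   2 |  17 | acabeacef
   3 |  22 | acef
   4 |  12 | acegeacabeacef
   5 |   6 | aggeabacegeacabeacef
   6 |  11 | bacegeacabeacef
   7 |  20 | beacef
   8 |   4 | beaggeabacegeacabeacef
   9 |   2 | bebeaggeabacegeacabeacef
  10 |  18 | cabeacef
  11 |  23 | cef
  12 |  13 | cegeacabeacef
  13 |   1 | dbebeaggeabacegeacabeacef
  14 |   0 | ddbebeaggeabacegeacabeacef
  15 |   9 | eabacegeacabeacef
  16 |  16 | eacabeacef
  17 |  21 | eacef
  18 |   5 | eaggeabacegeacabeacef
  19 |   3 | ebeaggeabacegeacabeacef
  20 |  24 | ef
  21 |  14 | egeacabeacef
  22 |  25 | f
  23 |   8 | geabacegeacabeacef
  24 |  15 | geacabeacef
  25 |   7 | ggeabacegeacabeacef

SA = [10, 19, 17, 22, 12, 6, 11, 20, 4, 2, 18, 23, 13, 1, 0, 9, 16, 21, 5, 3, 24, 14, 25, 8, 15, 7]
[i] adj suffixes → lcp
  [1] 10/19 → 2 ('ab')
  [2] 19/17 → 1 ('a')
  [3] 17/22 → 2 ('ac')
  [4] 22/12 → 3 ('ace')
  [5] 12/6 → 1 ('a')
  [6] 6/11 → 0 ('')
  [7] 11/20 → 1 ('b')
  [8] 20/4 → 3 ('bea')
  [9] 4/2 → 2 ('be')
  [10] 2/18 → 0 ('')
  [11] 18/23 → 1 ('c')
  [12] 23/13 → 2 ('ce')
  [13] 13/1 → 0 ('')
  [14] 1/0 → 1 ('d')
  [15] 0/9 → 0 ('')
  [16] 9/16 → 2 ('ea')
  [17] 16/21 → 3 ('eac')
  [18] 21/5 → 2 ('ea')
  [19] 5/3 → 1 ('e')
  [20] 3/24 → 1 ('e')
  [21] 24/14 → 1 ('e')
  [22] 14/25 → 0 ('')
  [23] 25/8 → 0 ('')
  [24] 8/15 → 3 ('gea')
  [25] 15/7 → 1 ('g')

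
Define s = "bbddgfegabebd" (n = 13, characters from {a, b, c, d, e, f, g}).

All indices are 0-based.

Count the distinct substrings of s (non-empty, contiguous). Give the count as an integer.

83

rank | idx | suffix
   0 |   8 | abebd
   1 |   0 | bbddgfegabebd
   2 |  11 | bd
   3 |   1 | bddgfegabebd
   4 |   9 | bebd
   5 |  12 | d
   6 |   2 | ddgfegabebd
   7 |   3 | dgfegabebd
   8 |  10 | ebd
   9 |   6 | egabebd
  10 |   5 | fegabebd
  11 |   7 | gabebd
  12 |   4 | gfegabebd

SA = [8, 0, 11, 1, 9, 12, 2, 3, 10, 6, 5, 7, 4]
rank  pair      lcp
   1  s[8:],s[0:]  0  ''
   2  s[0:],s[11:]  1  'b'
   3  s[11:],s[1:]  2  'bd'
   4  s[1:],s[9:]  1  'b'
   5  s[9:],s[12:]  0  ''
   6  s[12:],s[2:]  1  'd'
   7  s[2:],s[3:]  1  'd'
   8  s[3:],s[10:]  0  ''
   9  s[10:],s[6:]  1  'e'
  10  s[6:],s[5:]  0  ''
  11  s[5:],s[7:]  0  ''
  12  s[7:],s[4:]  1  'g'

n(n+1)/2 = 13·14/2 = 91
Σ LCP = 0 + 0 + 1 + 2 + 1 + 0 + 1 + 1 + 0 + 1 + 0 + 0 + 1 = 8
distinct = 91 − 8 = 83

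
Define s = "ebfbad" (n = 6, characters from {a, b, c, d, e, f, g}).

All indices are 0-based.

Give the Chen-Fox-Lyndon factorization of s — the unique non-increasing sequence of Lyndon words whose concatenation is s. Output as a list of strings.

["e", "bf", "b", "ad"]

emit factor 1: 'e' (i=0, period=1)
emit factor 2: 'bf' (i=1, period=2)
emit factor 3: 'b' (i=3, period=1)
emit factor 4: 'ad' (i=4, period=2)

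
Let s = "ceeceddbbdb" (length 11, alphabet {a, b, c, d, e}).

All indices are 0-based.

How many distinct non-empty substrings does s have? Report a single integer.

sorted suffixes:
  #0 SA[0]=10  'b'
  #1 SA[1]=7  'bbdb'
  #2 SA[2]=8  'bdb'
  #3 SA[3]=3  'ceddbbdb'
  #4 SA[4]=0  'ceeceddbbdb'
  #5 SA[5]=9  'db'
  #6 SA[6]=6  'dbbdb'
  #7 SA[7]=5  'ddbbdb'
  #8 SA[8]=2  'eceddbbdb'
  #9 SA[9]=4  'eddbbdb'
  #10 SA[10]=1  'eeceddbbdb'

SA = [10, 7, 8, 3, 0, 9, 6, 5, 2, 4, 1]
[i] adj suffixes → lcp
  [1] 10/7 → 1 ('b')
  [2] 7/8 → 1 ('b')
  [3] 8/3 → 0 ('')
  [4] 3/0 → 2 ('ce')
  [5] 0/9 → 0 ('')
  [6] 9/6 → 2 ('db')
  [7] 6/5 → 1 ('d')
  [8] 5/2 → 0 ('')
  [9] 2/4 → 1 ('e')
  [10] 4/1 → 1 ('e')

n(n+1)/2 = 11·12/2 = 66
Σ LCP = 0 + 1 + 1 + 0 + 2 + 0 + 2 + 1 + 0 + 1 + 1 = 9
distinct = 66 − 9 = 57

57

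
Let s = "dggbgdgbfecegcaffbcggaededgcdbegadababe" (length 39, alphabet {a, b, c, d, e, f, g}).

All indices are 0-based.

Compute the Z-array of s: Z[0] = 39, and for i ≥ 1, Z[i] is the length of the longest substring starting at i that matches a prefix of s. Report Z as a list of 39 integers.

[39, 0, 0, 0, 0, 2, 0, 0, 0, 0, 0, 0, 0, 0, 0, 0, 0, 0, 0, 0, 0, 0, 0, 1, 0, 2, 0, 0, 1, 0, 0, 0, 0, 1, 0, 0, 0, 0, 0]

Z[0]=39
i=1: i≥r, start 0; Z[1]=0
i=2: i≥r, start 0; Z[2]=0
i=3: i≥r, start 0; Z[3]=0
i=4: i≥r, start 0; Z[4]=0
i=5: i≥r, start 0; Z[5]=2 grow→box=[5,7)
i=6: min(r-i=1, Z[1]=0)=0; Z[6]=0
i=7: i≥r, start 0; Z[7]=0
i=8: i≥r, start 0; Z[8]=0
i=9: i≥r, start 0; Z[9]=0
i=10: i≥r, start 0; Z[10]=0
i=11: i≥r, start 0; Z[11]=0
i=12: i≥r, start 0; Z[12]=0
i=13: i≥r, start 0; Z[13]=0
i=14: i≥r, start 0; Z[14]=0
i=15: i≥r, start 0; Z[15]=0
i=16: i≥r, start 0; Z[16]=0
i=17: i≥r, start 0; Z[17]=0
i=18: i≥r, start 0; Z[18]=0
i=19: i≥r, start 0; Z[19]=0
i=20: i≥r, start 0; Z[20]=0
i=21: i≥r, start 0; Z[21]=0
i=22: i≥r, start 0; Z[22]=0
i=23: i≥r, start 0; Z[23]=1 grow→box=[23,24)
i=24: i≥r, start 0; Z[24]=0
i=25: i≥r, start 0; Z[25]=2 grow→box=[25,27)
i=26: min(r-i=1, Z[1]=0)=0; Z[26]=0
i=27: i≥r, start 0; Z[27]=0
i=28: i≥r, start 0; Z[28]=1 grow→box=[28,29)
i=29: i≥r, start 0; Z[29]=0
i=30: i≥r, start 0; Z[30]=0
i=31: i≥r, start 0; Z[31]=0
i=32: i≥r, start 0; Z[32]=0
i=33: i≥r, start 0; Z[33]=1 grow→box=[33,34)
i=34: i≥r, start 0; Z[34]=0
i=35: i≥r, start 0; Z[35]=0
i=36: i≥r, start 0; Z[36]=0
i=37: i≥r, start 0; Z[37]=0
i=38: i≥r, start 0; Z[38]=0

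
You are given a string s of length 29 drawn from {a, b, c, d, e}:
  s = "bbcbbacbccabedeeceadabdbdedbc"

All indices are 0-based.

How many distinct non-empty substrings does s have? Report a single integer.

402

rank | idx | suffix
   0 |  20 | abdbdedbc
   1 |  10 | abedeeceadabdbdedbc
   2 |   5 | acbccabedeeceadabdbdedbc
   3 |  18 | adabdbdedbc
   4 |   4 | bacbccabedeeceadabdbdedbc
   5 |   3 | bbacbccabedeeceadabdbdedbc
   6 |   0 | bbcbbacbccabedeeceadabdbdedbc
   7 |  27 | bc
   8 |   1 | bcbbacbccabedeeceadabdbdedbc
   9 |   7 | bccabedeeceadabdbdedbc
  10 |  21 | bdbdedbc
  11 |  23 | bdedbc
  12 |  11 | bedeeceadabdbdedbc
  13 |  28 | c
  14 |   9 | cabedeeceadabdbdedbc
  15 |   2 | cbbacbccabedeeceadabdbdedbc
  16 |   6 | cbccabedeeceadabdbdedbc
  17 |   8 | ccabedeeceadabdbdedbc
  18 |  16 | ceadabdbdedbc
  19 |  19 | dabdbdedbc
  20 |  26 | dbc
  21 |  22 | dbdedbc
  22 |  24 | dedbc
  23 |  13 | deeceadabdbdedbc
  24 |  17 | eadabdbdedbc
  25 |  15 | eceadabdbdedbc
  26 |  25 | edbc
  27 |  12 | edeeceadabdbdedbc
  28 |  14 | eeceadabdbdedbc

SA = [20, 10, 5, 18, 4, 3, 0, 27, 1, 7, 21, 23, 11, 28, 9, 2, 6, 8, 16, 19, 26, 22, 24, 13, 17, 15, 25, 12, 14]
rank  pair      lcp
   1  s[20:],s[10:]  2  'ab'
   2  s[10:],s[5:]  1  'a'
   3  s[5:],s[18:]  1  'a'
   4  s[18:],s[4:]  0  ''
   5  s[4:],s[3:]  1  'b'
   6  s[3:],s[0:]  2  'bb'
   7  s[0:],s[27:]  1  'b'
   8  s[27:],s[1:]  2  'bc'
   9  s[1:],s[7:]  2  'bc'
  10  s[7:],s[21:]  1  'b'
  11  s[21:],s[23:]  2  'bd'
  12  s[23:],s[11:]  1  'b'
  13  s[11:],s[28:]  0  ''
  14  s[28:],s[9:]  1  'c'
  15  s[9:],s[2:]  1  'c'
  16  s[2:],s[6:]  2  'cb'
  17  s[6:],s[8:]  1  'c'
  18  s[8:],s[16:]  1  'c'
  19  s[16:],s[19:]  0  ''
  20  s[19:],s[26:]  1  'd'
  21  s[26:],s[22:]  2  'db'
  22  s[22:],s[24:]  1  'd'
  23  s[24:],s[13:]  2  'de'
  24  s[13:],s[17:]  0  ''
  25  s[17:],s[15:]  1  'e'
  26  s[15:],s[25:]  1  'e'
  27  s[25:],s[12:]  2  'ed'
  28  s[12:],s[14:]  1  'e'

n(n+1)/2 = 29·30/2 = 435
Σ LCP = 0 + 2 + 1 + 1 + 0 + 1 + 2 + 1 + 2 + 2 + 1 + 2 + 1 + 0 + 1 + 1 + 2 + 1 + 1 + 0 + 1 + 2 + 1 + 2 + 0 + 1 + 1 + 2 + 1 = 33
distinct = 435 − 33 = 402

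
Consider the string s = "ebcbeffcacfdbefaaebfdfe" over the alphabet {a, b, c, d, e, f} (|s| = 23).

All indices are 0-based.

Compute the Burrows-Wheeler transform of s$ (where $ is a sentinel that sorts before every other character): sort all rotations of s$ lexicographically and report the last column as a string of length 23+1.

efcaedcefbafff$abbefcbde

rank  rotation                  last
    0  $ebcbeffcacfdbefaaebfdfe  e
    1  aaebfdfe$ebcbeffcacfdbef  f
    2  acfdbefaaebfdfe$ebcbeffc  c
    3  aebfdfe$ebcbeffcacfdbefa  a
    4  bcbeffcacfdbefaaebfdfe$e  e
    5  befaaebfdfe$ebcbeffcacfd  d
    6  beffcacfdbefaaebfdfe$ebc  c
    7  bfdfe$ebcbeffcacfdbefaae  e
    8  cacfdbefaaebfdfe$ebcbeff  f
    9  cbeffcacfdbefaaebfdfe$eb  b
   10  cfdbefaaebfdfe$ebcbeffca  a
   11  dbefaaebfdfe$ebcbeffcacf  f
   12  dfe$ebcbeffcacfdbefaaebf  f
   13  e$ebcbeffcacfdbefaaebfdf  f
   14  ebcbeffcacfdbefaaebfdfe$  $
   15  ebfdfe$ebcbeffcacfdbefaa  a
   16  efaaebfdfe$ebcbeffcacfdb  b
   17  effcacfdbefaaebfdfe$ebcb  b
   18  faaebfdfe$ebcbeffcacfdbe  e
   19  fcacfdbefaaebfdfe$ebcbef  f
   20  fdbefaaebfdfe$ebcbeffcac  c
   21  fdfe$ebcbeffcacfdbefaaeb  b
   22  fe$ebcbeffcacfdbefaaebfd  d
   23  ffcacfdbefaaebfdfe$ebcbe  e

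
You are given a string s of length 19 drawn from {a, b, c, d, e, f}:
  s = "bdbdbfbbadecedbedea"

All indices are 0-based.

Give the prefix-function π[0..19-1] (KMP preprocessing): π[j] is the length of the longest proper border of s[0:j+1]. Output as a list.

[0, 0, 1, 2, 3, 0, 1, 1, 0, 0, 0, 0, 0, 0, 1, 0, 0, 0, 0]

π[0] = 0
j=1 s[j]='d': π[1]=0 (border '')
j=2 s[j]='b': π[2]=1 (border 'b')
j=3 s[j]='d': π[3]=2 (border 'bd')
j=4 s[j]='b': π[4]=3 (border 'bdb')
j=5 s[j]='f': k: 3→1→0; π[5]=0 (border '')
j=6 s[j]='b': π[6]=1 (border 'b')
j=7 s[j]='b': k: 1→0; π[7]=1 (border 'b')
j=8 s[j]='a': k: 1→0; π[8]=0 (border '')
j=9 s[j]='d': π[9]=0 (border '')
j=10 s[j]='e': π[10]=0 (border '')
j=11 s[j]='c': π[11]=0 (border '')
j=12 s[j]='e': π[12]=0 (border '')
j=13 s[j]='d': π[13]=0 (border '')
j=14 s[j]='b': π[14]=1 (border 'b')
j=15 s[j]='e': k: 1→0; π[15]=0 (border '')
j=16 s[j]='d': π[16]=0 (border '')
j=17 s[j]='e': π[17]=0 (border '')
j=18 s[j]='a': π[18]=0 (border '')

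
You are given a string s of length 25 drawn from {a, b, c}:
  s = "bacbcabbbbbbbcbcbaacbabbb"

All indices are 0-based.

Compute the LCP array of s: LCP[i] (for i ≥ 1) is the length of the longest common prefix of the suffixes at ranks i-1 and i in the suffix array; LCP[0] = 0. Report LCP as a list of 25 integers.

[0, 1, 4, 1, 3, 0, 1, 2, 2, 1, 2, 3, 6, 5, 4, 3, 2, 1, 2, 3, 0, 1, 3, 2, 3]

sorted suffixes:
  #0 SA[0]=17  'aacbabbb'
  #1 SA[1]=21  'abbb'
  #2 SA[2]=5  'abbbbbbbcbcbaacbabbb'
  #3 SA[3]=18  'acbabbb'
  #4 SA[4]=1  'acbcabbbbbbbcbcbaacbabbb'
  #5 SA[5]=24  'b'
  #6 SA[6]=16  'baacbabbb'
  #7 SA[7]=20  'babbb'
  #8 SA[8]=0  'bacbcabbbbbbbcbcbaacbabbb'
  #9 SA[9]=23  'bb'
  #10 SA[10]=22  'bbb'
  #11 SA[11]=6  'bbbbbbbcbcbaacbabbb'
  #12 SA[12]=7  'bbbbbbcbcbaacbabbb'
  #13 SA[13]=8  'bbbbbcbcbaacbabbb'
  #14 SA[14]=9  'bbbbcbcbaacbabbb'
  #15 SA[15]=10  'bbbcbcbaacbabbb'
  #16 SA[16]=11  'bbcbcbaacbabbb'
  #17 SA[17]=3  'bcabbbbbbbcbcbaacbabbb'
  #18 SA[18]=14  'bcbaacbabbb'
  #19 SA[19]=12  'bcbcbaacbabbb'
  #20 SA[20]=4  'cabbbbbbbcbcbaacbabbb'
  #21 SA[21]=15  'cbaacbabbb'
  #22 SA[22]=19  'cbabbb'
  #23 SA[23]=2  'cbcabbbbbbbcbcbaacbabbb'
  #24 SA[24]=13  'cbcbaacbabbb'

SA = [17, 21, 5, 18, 1, 24, 16, 20, 0, 23, 22, 6, 7, 8, 9, 10, 11, 3, 14, 12, 4, 15, 19, 2, 13]
i: (SA[i-1],SA[i]) lcp shared
  1: (17,21) 1 'a'
  2: (21,5) 4 'abbb'
  3: (5,18) 1 'a'
  4: (18,1) 3 'acb'
  5: (1,24) 0 ''
  6: (24,16) 1 'b'
  7: (16,20) 2 'ba'
  8: (20,0) 2 'ba'
  9: (0,23) 1 'b'
  10: (23,22) 2 'bb'
  11: (22,6) 3 'bbb'
  12: (6,7) 6 'bbbbbb'
  13: (7,8) 5 'bbbbb'
  14: (8,9) 4 'bbbb'
  15: (9,10) 3 'bbb'
  16: (10,11) 2 'bb'
  17: (11,3) 1 'b'
  18: (3,14) 2 'bc'
  19: (14,12) 3 'bcb'
  20: (12,4) 0 ''
  21: (4,15) 1 'c'
  22: (15,19) 3 'cba'
  23: (19,2) 2 'cb'
  24: (2,13) 3 'cbc'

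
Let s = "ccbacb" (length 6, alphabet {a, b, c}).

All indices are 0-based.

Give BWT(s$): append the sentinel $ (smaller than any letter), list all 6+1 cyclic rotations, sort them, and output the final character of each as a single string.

bbccac$

rank  rotation last
    0  $ccbacb  b
    1  acb$ccb  b
    2  b$ccbac  c
    3  bacb$cc  c
    4  cb$ccba  a
    5  cbacb$c  c
    6  ccbacb$  $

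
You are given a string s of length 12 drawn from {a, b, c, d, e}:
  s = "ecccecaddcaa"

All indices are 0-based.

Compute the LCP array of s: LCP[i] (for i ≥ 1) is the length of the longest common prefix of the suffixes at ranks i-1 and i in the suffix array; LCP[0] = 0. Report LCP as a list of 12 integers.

sorted suffixes:
  #0 SA[0]=11  'a'
  #1 SA[1]=10  'aa'
  #2 SA[2]=6  'addcaa'
  #3 SA[3]=9  'caa'
  #4 SA[4]=5  'caddcaa'
  #5 SA[5]=1  'cccecaddcaa'
  #6 SA[6]=2  'ccecaddcaa'
  #7 SA[7]=3  'cecaddcaa'
  #8 SA[8]=8  'dcaa'
  #9 SA[9]=7  'ddcaa'
  #10 SA[10]=4  'ecaddcaa'
  #11 SA[11]=0  'ecccecaddcaa'

SA = [11, 10, 6, 9, 5, 1, 2, 3, 8, 7, 4, 0]
[i] adj suffixes → lcp
  [1] 11/10 → 1 ('a')
  [2] 10/6 → 1 ('a')
  [3] 6/9 → 0 ('')
  [4] 9/5 → 2 ('ca')
  [5] 5/1 → 1 ('c')
  [6] 1/2 → 2 ('cc')
  [7] 2/3 → 1 ('c')
  [8] 3/8 → 0 ('')
  [9] 8/7 → 1 ('d')
  [10] 7/4 → 0 ('')
  [11] 4/0 → 2 ('ec')

[0, 1, 1, 0, 2, 1, 2, 1, 0, 1, 0, 2]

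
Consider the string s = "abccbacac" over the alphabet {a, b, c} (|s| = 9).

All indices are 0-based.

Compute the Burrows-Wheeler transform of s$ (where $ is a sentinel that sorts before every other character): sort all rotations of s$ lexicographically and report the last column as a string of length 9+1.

c$cbcaaacb

rank  rotation    last
    0  $abccbacac  c
    1  abccbacac$  $
    2  ac$abccbac  c
    3  acac$abccb  b
    4  bacac$abcc  c
    5  bccbacac$a  a
    6  c$abccbaca  a
    7  cac$abccba  a
    8  cbacac$abc  c
    9  ccbacac$ab  b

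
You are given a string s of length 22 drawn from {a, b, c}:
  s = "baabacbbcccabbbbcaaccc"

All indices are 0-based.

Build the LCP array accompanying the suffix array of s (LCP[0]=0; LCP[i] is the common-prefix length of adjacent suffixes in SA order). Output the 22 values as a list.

rank | idx | suffix
   0 |   1 | aabacbbcccabbbbcaaccc
   1 |  17 | aaccc
   2 |   2 | abacbbcccabbbbcaaccc
   3 |  11 | abbbbcaaccc
   4 |   4 | acbbcccabbbbcaaccc
   5 |  18 | accc
   6 |   0 | baabacbbcccabbbbcaaccc
   7 |   3 | bacbbcccabbbbcaaccc
   8 |  12 | bbbbcaaccc
   9 |  13 | bbbcaaccc
  10 |  14 | bbcaaccc
  11 |   6 | bbcccabbbbcaaccc
  12 |  15 | bcaaccc
  13 |   7 | bcccabbbbcaaccc
  14 |  21 | c
  15 |  16 | caaccc
  16 |  10 | cabbbbcaaccc
  17 |   5 | cbbcccabbbbcaaccc
  18 |  20 | cc
  19 |   9 | ccabbbbcaaccc
  20 |  19 | ccc
  21 |   8 | cccabbbbcaaccc

SA = [1, 17, 2, 11, 4, 18, 0, 3, 12, 13, 14, 6, 15, 7, 21, 16, 10, 5, 20, 9, 19, 8]
i: (SA[i-1],SA[i]) lcp shared
  1: (1,17) 2 'aa'
  2: (17,2) 1 'a'
  3: (2,11) 2 'ab'
  4: (11,4) 1 'a'
  5: (4,18) 2 'ac'
  6: (18,0) 0 ''
  7: (0,3) 2 'ba'
  8: (3,12) 1 'b'
  9: (12,13) 3 'bbb'
  10: (13,14) 2 'bb'
  11: (14,6) 3 'bbc'
  12: (6,15) 1 'b'
  13: (15,7) 2 'bc'
  14: (7,21) 0 ''
  15: (21,16) 1 'c'
  16: (16,10) 2 'ca'
  17: (10,5) 1 'c'
  18: (5,20) 1 'c'
  19: (20,9) 2 'cc'
  20: (9,19) 2 'cc'
  21: (19,8) 3 'ccc'

[0, 2, 1, 2, 1, 2, 0, 2, 1, 3, 2, 3, 1, 2, 0, 1, 2, 1, 1, 2, 2, 3]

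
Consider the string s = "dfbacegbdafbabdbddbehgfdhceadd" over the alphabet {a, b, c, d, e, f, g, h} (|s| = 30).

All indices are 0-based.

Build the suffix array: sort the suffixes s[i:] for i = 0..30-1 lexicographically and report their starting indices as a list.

[12, 3, 27, 9, 11, 2, 7, 13, 15, 18, 25, 4, 29, 8, 14, 17, 28, 16, 0, 23, 26, 5, 19, 10, 1, 22, 6, 21, 24, 20]

rank | idx | suffix
   0 |  12 | abdbddbehgfdhceadd
   1 |   3 | acegbdafbabdbddbehgfdhceadd
   2 |  27 | add
   3 |   9 | afbabdbddbehgfdhceadd
   4 |  11 | babdbddbehgfdhceadd
   5 |   2 | bacegbdafbabdbddbehgfdhceadd
   6 |   7 | bdafbabdbddbehgfdhceadd
   7 |  13 | bdbddbehgfdhceadd
   8 |  15 | bddbehgfdhceadd
   9 |  18 | behgfdhceadd
  10 |  25 | ceadd
  11 |   4 | cegbdafbabdbddbehgfdhceadd
  12 |  29 | d
  13 |   8 | dafbabdbddbehgfdhceadd
  14 |  14 | dbddbehgfdhceadd
  15 |  17 | dbehgfdhceadd
  16 |  28 | dd
  17 |  16 | ddbehgfdhceadd
  18 |   0 | dfbacegbdafbabdbddbehgfdhceadd
  19 |  23 | dhceadd
  20 |  26 | eadd
  21 |   5 | egbdafbabdbddbehgfdhceadd
  22 |  19 | ehgfdhceadd
  23 |  10 | fbabdbddbehgfdhceadd
  24 |   1 | fbacegbdafbabdbddbehgfdhceadd
  25 |  22 | fdhceadd
  26 |   6 | gbdafbabdbddbehgfdhceadd
  27 |  21 | gfdhceadd
  28 |  24 | hceadd
  29 |  20 | hgfdhceadd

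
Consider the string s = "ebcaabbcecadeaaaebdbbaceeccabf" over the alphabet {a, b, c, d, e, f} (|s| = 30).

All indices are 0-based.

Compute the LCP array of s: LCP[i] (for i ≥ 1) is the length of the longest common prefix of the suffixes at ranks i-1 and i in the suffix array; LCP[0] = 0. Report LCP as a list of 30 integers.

[0, 2, 2, 1, 2, 1, 1, 1, 0, 1, 2, 1, 2, 1, 1, 0, 2, 2, 1, 1, 2, 0, 1, 0, 1, 2, 1, 2, 1, 0]

rank→(start, suffix):
  0 → (13, 'aaaebdbbaceeccabf')
  1 → (3, 'aabbcecadeaaaebdbbaceeccabf')
  2 → (14, 'aaebdbbaceeccabf')
  3 → (4, 'abbcecadeaaaebdbbaceeccabf')
  4 → (27, 'abf')
  5 → (21, 'aceeccabf')
  6 → (10, 'adeaaaebdbbaceeccabf')
  7 → (15, 'aebdbbaceeccabf')
  8 → (20, 'baceeccabf')
  9 → (19, 'bbaceeccabf')
  10 → (5, 'bbcecadeaaaebdbbaceeccabf')
  11 → (1, 'bcaabbcecadeaaaebdbbaceeccabf')
  12 → (6, 'bcecadeaaaebdbbaceeccabf')
  13 → (17, 'bdbbaceeccabf')
  14 → (28, 'bf')
  15 → (2, 'caabbcecadeaaaebdbbaceeccabf')
  16 → (26, 'cabf')
  17 → (9, 'cadeaaaebdbbaceeccabf')
  18 → (25, 'ccabf')
  19 → (7, 'cecadeaaaebdbbaceeccabf')
  20 → (22, 'ceeccabf')
  21 → (18, 'dbbaceeccabf')
  22 → (11, 'deaaaebdbbaceeccabf')
  23 → (12, 'eaaaebdbbaceeccabf')
  24 → (0, 'ebcaabbcecadeaaaebdbbaceeccabf')
  25 → (16, 'ebdbbaceeccabf')
  26 → (8, 'ecadeaaaebdbbaceeccabf')
  27 → (24, 'eccabf')
  28 → (23, 'eeccabf')
  29 → (29, 'f')

SA = [13, 3, 14, 4, 27, 21, 10, 15, 20, 19, 5, 1, 6, 17, 28, 2, 26, 9, 25, 7, 22, 18, 11, 12, 0, 16, 8, 24, 23, 29]
[i] adj suffixes → lcp
  [1] 13/3 → 2 ('aa')
  [2] 3/14 → 2 ('aa')
  [3] 14/4 → 1 ('a')
  [4] 4/27 → 2 ('ab')
  [5] 27/21 → 1 ('a')
  [6] 21/10 → 1 ('a')
  [7] 10/15 → 1 ('a')
  [8] 15/20 → 0 ('')
  [9] 20/19 → 1 ('b')
  [10] 19/5 → 2 ('bb')
  [11] 5/1 → 1 ('b')
  [12] 1/6 → 2 ('bc')
  [13] 6/17 → 1 ('b')
  [14] 17/28 → 1 ('b')
  [15] 28/2 → 0 ('')
  [16] 2/26 → 2 ('ca')
  [17] 26/9 → 2 ('ca')
  [18] 9/25 → 1 ('c')
  [19] 25/7 → 1 ('c')
  [20] 7/22 → 2 ('ce')
  [21] 22/18 → 0 ('')
  [22] 18/11 → 1 ('d')
  [23] 11/12 → 0 ('')
  [24] 12/0 → 1 ('e')
  [25] 0/16 → 2 ('eb')
  [26] 16/8 → 1 ('e')
  [27] 8/24 → 2 ('ec')
  [28] 24/23 → 1 ('e')
  [29] 23/29 → 0 ('')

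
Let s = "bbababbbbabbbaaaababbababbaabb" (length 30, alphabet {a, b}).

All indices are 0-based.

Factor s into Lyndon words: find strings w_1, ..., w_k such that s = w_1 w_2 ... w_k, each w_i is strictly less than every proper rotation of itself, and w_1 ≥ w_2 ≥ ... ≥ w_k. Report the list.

["b", "b", "ababbbbabbb", "aaaababbababbaabb"]

emit factor 1: 'b' (i=0, period=1)
emit factor 2: 'b' (i=1, period=1)
emit factor 3: 'ababbbbabbb' (i=2, period=11)
emit factor 4: 'aaaababbababbaabb' (i=13, period=17)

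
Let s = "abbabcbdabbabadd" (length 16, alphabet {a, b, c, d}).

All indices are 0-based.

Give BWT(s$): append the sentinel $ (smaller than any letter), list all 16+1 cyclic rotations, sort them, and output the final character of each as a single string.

rank  rotation           last
    0  $abbabcbdabbabadd  d
    1  abadd$abbabcbdabb  b
    2  abbabadd$abbabcbd  d
    3  abbabcbdabbabadd$  $
    4  abcbdabbabadd$abb  b
    5  add$abbabcbdabbab  b
    6  babadd$abbabcbdab  b
    7  babcbdabbabadd$ab  b
    8  badd$abbabcbdabba  a
    9  bbabadd$abbabcbda  a
   10  bbabcbdabbabadd$a  a
   11  bcbdabbabadd$abba  a
   12  bdabbabadd$abbabc  c
   13  cbdabbabadd$abbab  b
   14  d$abbabcbdabbabad  d
   15  dabbabadd$abbabcb  b
   16  dd$abbabcbdabbaba  a

dbd$bbbbaaaacbdba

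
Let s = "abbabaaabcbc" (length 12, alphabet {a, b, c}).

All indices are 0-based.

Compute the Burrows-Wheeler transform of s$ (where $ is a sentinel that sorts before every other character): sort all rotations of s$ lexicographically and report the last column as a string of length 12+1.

cbab$aabacabb

rank  rotation       last
    0  $abbabaaabcbc  c
    1  aaabcbc$abbab  b
    2  aabcbc$abbaba  a
    3  abaaabcbc$abb  b
    4  abbabaaabcbc$  $
    5  abcbc$abbabaa  a
    6  baaabcbc$abba  a
    7  babaaabcbc$ab  b
    8  bbabaaabcbc$a  a
    9  bc$abbabaaabc  c
   10  bcbc$abbabaaa  a
   11  c$abbabaaabcb  b
   12  cbc$abbabaaab  b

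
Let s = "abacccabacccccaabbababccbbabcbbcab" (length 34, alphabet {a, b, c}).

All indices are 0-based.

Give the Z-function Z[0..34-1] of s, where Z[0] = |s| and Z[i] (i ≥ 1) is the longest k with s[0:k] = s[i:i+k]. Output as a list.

Z[0]=34
i=1: i≥r, start 0; Z[1]=0
i=2: i≥r, start 0; Z[2]=1 grow→box=[2,3)
i=3: i≥r, start 0; Z[3]=0
i=4: i≥r, start 0; Z[4]=0
i=5: i≥r, start 0; Z[5]=0
i=6: i≥r, start 0; Z[6]=6 grow→box=[6,12)
i=7: min(r-i=5, Z[1]=0)=0; Z[7]=0
i=8: min(r-i=4, Z[2]=1)=1; Z[8]=1
i=9: min(r-i=3, Z[3]=0)=0; Z[9]=0
i=10: min(r-i=2, Z[4]=0)=0; Z[10]=0
i=11: min(r-i=1, Z[5]=0)=0; Z[11]=0
i=12: i≥r, start 0; Z[12]=0
i=13: i≥r, start 0; Z[13]=0
i=14: i≥r, start 0; Z[14]=1 grow→box=[14,15)
i=15: i≥r, start 0; Z[15]=2 grow→box=[15,17)
i=16: min(r-i=1, Z[1]=0)=0; Z[16]=0
i=17: i≥r, start 0; Z[17]=0
i=18: i≥r, start 0; Z[18]=3 grow→box=[18,21)
i=19: min(r-i=2, Z[1]=0)=0; Z[19]=0
i=20: min(r-i=1, Z[2]=1)=1; Z[20]=2 grow→box=[20,22)
i=21: min(r-i=1, Z[1]=0)=0; Z[21]=0
i=22: i≥r, start 0; Z[22]=0
i=23: i≥r, start 0; Z[23]=0
i=24: i≥r, start 0; Z[24]=0
i=25: i≥r, start 0; Z[25]=0
i=26: i≥r, start 0; Z[26]=2 grow→box=[26,28)
i=27: min(r-i=1, Z[1]=0)=0; Z[27]=0
i=28: i≥r, start 0; Z[28]=0
i=29: i≥r, start 0; Z[29]=0
i=30: i≥r, start 0; Z[30]=0
i=31: i≥r, start 0; Z[31]=0
i=32: i≥r, start 0; Z[32]=2 grow→box=[32,34)
i=33: min(r-i=1, Z[1]=0)=0; Z[33]=0

[34, 0, 1, 0, 0, 0, 6, 0, 1, 0, 0, 0, 0, 0, 1, 2, 0, 0, 3, 0, 2, 0, 0, 0, 0, 0, 2, 0, 0, 0, 0, 0, 2, 0]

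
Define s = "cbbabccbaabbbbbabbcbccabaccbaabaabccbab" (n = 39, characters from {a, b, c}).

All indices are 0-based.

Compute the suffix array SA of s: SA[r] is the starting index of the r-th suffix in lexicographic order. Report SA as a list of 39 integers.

[28, 8, 31, 37, 29, 22, 9, 15, 3, 32, 24, 38, 27, 7, 30, 36, 14, 2, 23, 13, 1, 12, 11, 10, 16, 17, 19, 4, 33, 21, 26, 6, 35, 0, 18, 20, 25, 5, 34]

sorted suffixes:
  #0 SA[0]=28  'aabaabccbab'
  #1 SA[1]=8  'aabbbbbabbcbccabaccbaabaabccbab'
  #2 SA[2]=31  'aabccbab'
  #3 SA[3]=37  'ab'
  #4 SA[4]=29  'abaabccbab'
  #5 SA[5]=22  'abaccbaabaabccbab'
  #6 SA[6]=9  'abbbbbabbcbccabaccbaabaabccbab'
  #7 SA[7]=15  'abbcbccabaccbaabaabccbab'
  #8 SA[8]=3  'abccbaabbbbbabbcbccabaccbaabaabccbab'
  #9 SA[9]=32  'abccbab'
  #10 SA[10]=24  'accbaabaabccbab'
  #11 SA[11]=38  'b'
  #12 SA[12]=27  'baabaabccbab'
  #13 SA[13]=7  'baabbbbbabbcbccabaccbaabaabccbab'
  #14 SA[14]=30  'baabccbab'
  #15 SA[15]=36  'bab'
  #16 SA[16]=14  'babbcbccabaccbaabaabccbab'
  #17 SA[17]=2  'babccbaabbbbbabbcbccabaccbaabaabccbab'
  #18 SA[18]=23  'baccbaabaabccbab'
  #19 SA[19]=13  'bbabbcbccabaccbaabaabccbab'
  #20 SA[20]=1  'bbabccbaabbbbbabbcbccabaccbaabaabccbab'
  #21 SA[21]=12  'bbbabbcbccabaccbaabaabccbab'
  #22 SA[22]=11  'bbbbabbcbccabaccbaabaabccbab'
  #23 SA[23]=10  'bbbbbabbcbccabaccbaabaabccbab'
  #24 SA[24]=16  'bbcbccabaccbaabaabccbab'
  #25 SA[25]=17  'bcbccabaccbaabaabccbab'
  #26 SA[26]=19  'bccabaccbaabaabccbab'
  #27 SA[27]=4  'bccbaabbbbbabbcbccabaccbaabaabccbab'
  #28 SA[28]=33  'bccbab'
  #29 SA[29]=21  'cabaccbaabaabccbab'
  #30 SA[30]=26  'cbaabaabccbab'
  #31 SA[31]=6  'cbaabbbbbabbcbccabaccbaabaabccbab'
  #32 SA[32]=35  'cbab'
  #33 SA[33]=0  'cbbabccbaabbbbbabbcbccabaccbaabaabccbab'
  #34 SA[34]=18  'cbccabaccbaabaabccbab'
  #35 SA[35]=20  'ccabaccbaabaabccbab'
  #36 SA[36]=25  'ccbaabaabccbab'
  #37 SA[37]=5  'ccbaabbbbbabbcbccabaccbaabaabccbab'
  #38 SA[38]=34  'ccbab'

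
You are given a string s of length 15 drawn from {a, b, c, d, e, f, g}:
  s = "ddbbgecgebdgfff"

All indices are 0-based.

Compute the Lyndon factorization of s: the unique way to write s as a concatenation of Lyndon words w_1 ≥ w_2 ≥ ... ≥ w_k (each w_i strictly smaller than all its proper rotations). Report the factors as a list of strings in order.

["d", "d", "bbgecgebdgfff"]

emit factor 1: 'd' (i=0, period=1)
emit factor 2: 'd' (i=1, period=1)
emit factor 3: 'bbgecgebdgfff' (i=2, period=13)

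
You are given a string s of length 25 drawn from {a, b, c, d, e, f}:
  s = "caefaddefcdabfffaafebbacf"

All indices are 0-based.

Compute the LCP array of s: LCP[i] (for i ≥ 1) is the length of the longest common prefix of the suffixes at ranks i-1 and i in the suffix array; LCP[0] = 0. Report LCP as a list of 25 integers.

rank | idx | suffix
   0 |  16 | aafebbacf
   1 |  11 | abfffaafebbacf
   2 |  22 | acf
   3 |   4 | addefcdabfffaafebbacf
   4 |   1 | aefaddefcdabfffaafebbacf
   5 |  17 | afebbacf
   6 |  21 | bacf
   7 |  20 | bbacf
   8 |  12 | bfffaafebbacf
   9 |   0 | caefaddefcdabfffaafebbacf
  10 |   9 | cdabfffaafebbacf
  11 |  23 | cf
  12 |  10 | dabfffaafebbacf
  13 |   5 | ddefcdabfffaafebbacf
  14 |   6 | defcdabfffaafebbacf
  15 |  19 | ebbacf
  16 |   2 | efaddefcdabfffaafebbacf
  17 |   7 | efcdabfffaafebbacf
  18 |  24 | f
  19 |  15 | faafebbacf
  20 |   3 | faddefcdabfffaafebbacf
  21 |   8 | fcdabfffaafebbacf
  22 |  18 | febbacf
  23 |  14 | ffaafebbacf
  24 |  13 | fffaafebbacf

SA = [16, 11, 22, 4, 1, 17, 21, 20, 12, 0, 9, 23, 10, 5, 6, 19, 2, 7, 24, 15, 3, 8, 18, 14, 13]
rank  pair      lcp
   1  s[16:],s[11:]  1  'a'
   2  s[11:],s[22:]  1  'a'
   3  s[22:],s[4:]  1  'a'
   4  s[4:],s[1:]  1  'a'
   5  s[1:],s[17:]  1  'a'
   6  s[17:],s[21:]  0  ''
   7  s[21:],s[20:]  1  'b'
   8  s[20:],s[12:]  1  'b'
   9  s[12:],s[0:]  0  ''
  10  s[0:],s[9:]  1  'c'
  11  s[9:],s[23:]  1  'c'
  12  s[23:],s[10:]  0  ''
  13  s[10:],s[5:]  1  'd'
  14  s[5:],s[6:]  1  'd'
  15  s[6:],s[19:]  0  ''
  16  s[19:],s[2:]  1  'e'
  17  s[2:],s[7:]  2  'ef'
  18  s[7:],s[24:]  0  ''
  19  s[24:],s[15:]  1  'f'
  20  s[15:],s[3:]  2  'fa'
  21  s[3:],s[8:]  1  'f'
  22  s[8:],s[18:]  1  'f'
  23  s[18:],s[14:]  1  'f'
  24  s[14:],s[13:]  2  'ff'

[0, 1, 1, 1, 1, 1, 0, 1, 1, 0, 1, 1, 0, 1, 1, 0, 1, 2, 0, 1, 2, 1, 1, 1, 2]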